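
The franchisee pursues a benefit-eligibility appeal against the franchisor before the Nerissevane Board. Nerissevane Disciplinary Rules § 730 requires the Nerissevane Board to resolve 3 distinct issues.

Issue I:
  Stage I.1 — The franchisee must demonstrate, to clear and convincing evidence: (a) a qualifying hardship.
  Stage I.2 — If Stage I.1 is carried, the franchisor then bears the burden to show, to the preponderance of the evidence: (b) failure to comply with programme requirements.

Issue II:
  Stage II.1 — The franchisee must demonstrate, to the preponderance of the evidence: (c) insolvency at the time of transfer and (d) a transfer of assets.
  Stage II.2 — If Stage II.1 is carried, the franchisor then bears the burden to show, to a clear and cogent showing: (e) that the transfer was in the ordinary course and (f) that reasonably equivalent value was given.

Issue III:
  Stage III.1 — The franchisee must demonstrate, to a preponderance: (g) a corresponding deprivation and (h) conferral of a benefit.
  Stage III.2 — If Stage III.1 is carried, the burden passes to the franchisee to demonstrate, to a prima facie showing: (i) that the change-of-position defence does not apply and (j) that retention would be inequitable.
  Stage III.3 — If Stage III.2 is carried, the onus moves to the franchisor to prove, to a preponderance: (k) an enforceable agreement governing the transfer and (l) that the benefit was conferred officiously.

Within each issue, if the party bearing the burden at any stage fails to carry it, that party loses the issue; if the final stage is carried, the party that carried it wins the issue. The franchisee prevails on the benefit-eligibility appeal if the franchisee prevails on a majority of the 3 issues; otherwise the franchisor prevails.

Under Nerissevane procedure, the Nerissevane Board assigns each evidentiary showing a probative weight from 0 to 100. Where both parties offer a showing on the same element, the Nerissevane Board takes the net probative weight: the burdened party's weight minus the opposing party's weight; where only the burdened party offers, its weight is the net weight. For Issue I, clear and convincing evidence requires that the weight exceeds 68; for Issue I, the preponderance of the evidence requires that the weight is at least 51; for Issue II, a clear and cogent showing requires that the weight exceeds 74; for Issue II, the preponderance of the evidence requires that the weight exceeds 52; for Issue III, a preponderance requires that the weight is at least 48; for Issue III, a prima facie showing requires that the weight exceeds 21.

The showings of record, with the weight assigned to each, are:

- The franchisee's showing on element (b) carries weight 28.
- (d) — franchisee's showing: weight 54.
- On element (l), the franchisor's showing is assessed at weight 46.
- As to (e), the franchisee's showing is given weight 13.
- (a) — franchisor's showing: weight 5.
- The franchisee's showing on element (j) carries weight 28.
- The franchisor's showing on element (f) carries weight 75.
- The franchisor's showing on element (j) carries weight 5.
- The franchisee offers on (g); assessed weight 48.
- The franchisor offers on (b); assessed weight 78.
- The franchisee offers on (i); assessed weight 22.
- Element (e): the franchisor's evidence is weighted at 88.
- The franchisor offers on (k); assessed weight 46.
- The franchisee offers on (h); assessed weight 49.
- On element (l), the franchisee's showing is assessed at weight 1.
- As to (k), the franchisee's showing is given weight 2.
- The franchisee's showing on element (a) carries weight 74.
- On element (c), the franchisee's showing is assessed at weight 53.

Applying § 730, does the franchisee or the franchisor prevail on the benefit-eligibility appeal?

— Issue I —
Stage I.1 — burden on franchisee; standard: clear and convincing evidence (weight exceeds 68).
    (a): 74 − 5 = 69 > 68 [met]
  Stage I.1 carried; the burden shifts to the franchisor.
Stage I.2 — burden on franchisor; standard: the preponderance of the evidence (weight is at least 51).
    (b): 78 − 28 = 50 < 51 [not met]
  The franchisor does not carry Stage I.2.
The analysis ends at Stage I.2; the franchisee prevails on this issue.
— Issue II —
Stage II.1 (franchisee, the preponderance of the evidence, weight exceeds 52): (c) 53 > 52 — meets; (d) 54 > 52 — meets.
  The franchisee carries Stage II.1; the franchisor now bears the burden.
Stage II.2 (franchisor, a clear and cogent showing, weight exceeds 74): (e) net 88−13=75 > 74 — meets; (f) 75 > 74 — meets.
  All elements met at the final stage.
All stages carried — the franchisor prevails on this issue.
— Issue III —
At Stage III.1 the franchisee must meet a preponderance (weight is at least 48): on (g) the weight is 48, which does reach 48, so (g) meets the standard; on (h) the weight is 49, which does reach 48, so (h) meets the standard.
  All elements met. The franchisee retains the burden for Stage III.2.
At Stage III.2 the franchisee must meet a prima facie showing (weight exceeds 21): on (i) the weight is 22, > 21, so (i) meets the standard; on (j) the weight is 28 less the opposing 5 gives net 23, > 21, so (j) meets the standard.
  Stage III.2 carried; the burden shifts to the franchisor.
At Stage III.3 the franchisor must meet a preponderance (weight is at least 48): on (k) the weight is 46 less the opposing 2 gives net 44, which does not reach 48, so (k) does not meet the standard; on (l) the weight is 46 less the opposing 1 gives net 45, which does not reach 48, so (l) does not meet the standard.
  Stage III.3 not carried; the franchisor fails its burden.
So the franchisee prevails on this issue.
Per-issue: Issue I → franchisee; Issue II → franchisor; Issue III → franchisee. The franchisee must prevail on a majority of issues; overall, the franchisee prevails.

franchisee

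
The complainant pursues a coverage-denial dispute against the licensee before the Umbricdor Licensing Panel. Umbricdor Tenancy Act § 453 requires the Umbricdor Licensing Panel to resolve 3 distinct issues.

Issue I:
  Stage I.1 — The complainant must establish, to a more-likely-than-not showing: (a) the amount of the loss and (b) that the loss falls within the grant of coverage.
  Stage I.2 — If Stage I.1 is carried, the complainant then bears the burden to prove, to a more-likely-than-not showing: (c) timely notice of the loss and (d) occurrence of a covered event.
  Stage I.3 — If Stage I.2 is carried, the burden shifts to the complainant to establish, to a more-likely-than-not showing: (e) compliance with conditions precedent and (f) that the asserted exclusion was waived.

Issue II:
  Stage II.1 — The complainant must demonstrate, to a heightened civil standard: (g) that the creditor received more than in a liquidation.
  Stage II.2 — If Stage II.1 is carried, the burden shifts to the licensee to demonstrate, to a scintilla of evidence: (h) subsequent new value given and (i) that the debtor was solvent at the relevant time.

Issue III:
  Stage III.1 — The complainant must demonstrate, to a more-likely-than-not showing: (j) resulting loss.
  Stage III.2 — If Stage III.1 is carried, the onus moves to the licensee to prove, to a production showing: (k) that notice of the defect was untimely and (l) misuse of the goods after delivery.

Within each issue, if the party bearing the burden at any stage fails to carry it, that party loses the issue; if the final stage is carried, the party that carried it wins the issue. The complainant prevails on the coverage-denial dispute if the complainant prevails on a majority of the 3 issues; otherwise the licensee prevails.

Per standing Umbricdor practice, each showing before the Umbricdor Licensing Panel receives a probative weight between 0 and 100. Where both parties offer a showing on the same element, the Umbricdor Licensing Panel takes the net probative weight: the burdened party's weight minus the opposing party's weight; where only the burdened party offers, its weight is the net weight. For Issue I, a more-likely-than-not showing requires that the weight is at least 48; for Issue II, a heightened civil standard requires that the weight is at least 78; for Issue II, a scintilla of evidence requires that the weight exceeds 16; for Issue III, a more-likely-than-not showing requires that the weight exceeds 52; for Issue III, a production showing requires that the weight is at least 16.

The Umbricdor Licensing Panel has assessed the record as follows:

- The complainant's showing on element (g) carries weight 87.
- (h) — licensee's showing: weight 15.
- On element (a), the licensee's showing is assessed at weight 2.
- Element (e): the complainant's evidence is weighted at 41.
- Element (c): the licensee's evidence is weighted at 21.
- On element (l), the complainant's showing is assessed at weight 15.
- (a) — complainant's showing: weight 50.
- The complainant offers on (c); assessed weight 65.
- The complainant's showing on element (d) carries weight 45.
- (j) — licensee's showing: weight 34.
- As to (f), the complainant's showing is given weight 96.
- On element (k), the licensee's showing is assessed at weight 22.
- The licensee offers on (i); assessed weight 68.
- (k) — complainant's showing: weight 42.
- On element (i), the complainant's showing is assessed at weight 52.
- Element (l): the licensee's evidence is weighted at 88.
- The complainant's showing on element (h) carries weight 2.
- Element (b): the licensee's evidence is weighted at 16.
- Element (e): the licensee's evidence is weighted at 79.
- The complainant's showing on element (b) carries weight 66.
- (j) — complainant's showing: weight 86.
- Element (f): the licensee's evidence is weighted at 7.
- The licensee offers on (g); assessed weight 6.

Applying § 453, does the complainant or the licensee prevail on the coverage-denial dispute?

licensee

— Issue I —
At Stage I.1 the complainant must meet a more-likely-than-not showing (weight is at least 48): on (a) the weight is 50 less the opposing 2 gives net 48, ≥ 48, so (a) meets the standard; on (b) the weight is 66 less the opposing 16 gives net 50, which does reach 48, so (b) meets the standard.
  All elements met. The complainant retains the burden for Stage I.2.
At Stage I.2 the complainant must meet a more-likely-than-not showing (weight is at least 48): on (c) the weight is 65 less the opposing 21 gives net 44, < 48, so (c) does not meet the standard; on (d) the weight is 45, < 48, so (d) does not meet the standard.
  Not every element is met, so the complainant fails to carry Stage I.2.
The licensee prevails on this issue.
— Issue II —
At Stage II.1 the complainant must meet a heightened civil standard (weight is at least 78): on (g) the weight is 87 less the opposing 6 gives net 81, which does reach 78, so (g) meets the standard.
  All elements met. The burden passes to the licensee.
At Stage II.2 the licensee must meet a scintilla of evidence (weight exceeds 16): on (h) the weight is 15 less the opposing 2 gives net 13, which does not exceed 16, so (h) does not meet the standard; on (i) the weight is 68 less the opposing 52 gives net 16, ≤ 16, so (i) does not meet the standard.
  The licensee does not carry Stage II.2.
The complainant prevails on this issue.
— Issue III —
Stage III.1 — burden on complainant; standard: a more-likely-than-not showing (weight exceeds 52).
    (j): 86 − 34 = 52 ≤ 52 [not met]
  The complainant does not carry Stage III.1.
So the licensee prevails on this issue.
Per-issue: Issue I → licensee; Issue II → complainant; Issue III → licensee. The complainant must prevail on a majority of issues; overall, the licensee prevails.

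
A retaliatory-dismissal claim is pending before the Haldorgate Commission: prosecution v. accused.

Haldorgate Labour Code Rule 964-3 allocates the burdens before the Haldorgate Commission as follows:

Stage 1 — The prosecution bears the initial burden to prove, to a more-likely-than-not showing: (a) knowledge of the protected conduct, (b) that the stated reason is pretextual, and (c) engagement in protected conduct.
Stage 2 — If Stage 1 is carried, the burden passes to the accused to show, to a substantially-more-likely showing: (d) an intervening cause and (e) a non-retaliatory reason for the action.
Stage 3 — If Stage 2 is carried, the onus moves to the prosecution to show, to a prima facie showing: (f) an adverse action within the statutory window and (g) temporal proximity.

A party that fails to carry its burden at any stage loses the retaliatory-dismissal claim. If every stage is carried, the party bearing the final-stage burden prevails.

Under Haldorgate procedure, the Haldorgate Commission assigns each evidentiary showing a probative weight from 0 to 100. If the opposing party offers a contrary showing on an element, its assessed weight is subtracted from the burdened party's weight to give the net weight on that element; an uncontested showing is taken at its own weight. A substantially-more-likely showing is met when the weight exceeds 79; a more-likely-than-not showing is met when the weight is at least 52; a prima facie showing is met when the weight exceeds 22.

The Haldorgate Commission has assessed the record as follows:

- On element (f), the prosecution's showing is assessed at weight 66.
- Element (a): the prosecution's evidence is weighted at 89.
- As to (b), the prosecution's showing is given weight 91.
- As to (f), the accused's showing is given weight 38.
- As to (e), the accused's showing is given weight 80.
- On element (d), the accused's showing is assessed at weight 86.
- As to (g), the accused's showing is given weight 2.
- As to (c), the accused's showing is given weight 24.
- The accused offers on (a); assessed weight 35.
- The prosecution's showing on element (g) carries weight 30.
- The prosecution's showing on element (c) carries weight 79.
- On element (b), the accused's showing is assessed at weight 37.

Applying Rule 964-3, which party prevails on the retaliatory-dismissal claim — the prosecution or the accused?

At Stage 1 the prosecution must meet a more-likely-than-not showing (weight is at least 52): on (a) the weight is 89 less the opposing 35 gives net 54, ≥ 52, so (a) meets the standard; on (b) the weight is 91 less the opposing 37 gives net 54, which does reach 52, so (b) meets the standard; on (c) the weight is 79 less the opposing 24 gives net 55, ≥ 52, so (c) meets the standard.
  All elements met. The burden passes to the accused.
At Stage 2 the accused must meet a substantially-more-likely showing (weight exceeds 79): on (d) the weight is 86, > 79, so (d) meets the standard; on (e) the weight is 80, which does exceed 79, so (e) meets the standard.
  The accused carries Stage 2; the prosecution now bears the burden.
At Stage 3 the prosecution must meet a prima facie showing (weight exceeds 22): on (f) the weight is 66 less the opposing 38 gives net 28, > 22, so (f) meets the standard; on (g) the weight is 30 less the opposing 2 gives net 28, which does exceed 22, so (g) meets the standard.
  The prosecution carries the last stage.
Every stage carried; the prosecution prevails.

prosecution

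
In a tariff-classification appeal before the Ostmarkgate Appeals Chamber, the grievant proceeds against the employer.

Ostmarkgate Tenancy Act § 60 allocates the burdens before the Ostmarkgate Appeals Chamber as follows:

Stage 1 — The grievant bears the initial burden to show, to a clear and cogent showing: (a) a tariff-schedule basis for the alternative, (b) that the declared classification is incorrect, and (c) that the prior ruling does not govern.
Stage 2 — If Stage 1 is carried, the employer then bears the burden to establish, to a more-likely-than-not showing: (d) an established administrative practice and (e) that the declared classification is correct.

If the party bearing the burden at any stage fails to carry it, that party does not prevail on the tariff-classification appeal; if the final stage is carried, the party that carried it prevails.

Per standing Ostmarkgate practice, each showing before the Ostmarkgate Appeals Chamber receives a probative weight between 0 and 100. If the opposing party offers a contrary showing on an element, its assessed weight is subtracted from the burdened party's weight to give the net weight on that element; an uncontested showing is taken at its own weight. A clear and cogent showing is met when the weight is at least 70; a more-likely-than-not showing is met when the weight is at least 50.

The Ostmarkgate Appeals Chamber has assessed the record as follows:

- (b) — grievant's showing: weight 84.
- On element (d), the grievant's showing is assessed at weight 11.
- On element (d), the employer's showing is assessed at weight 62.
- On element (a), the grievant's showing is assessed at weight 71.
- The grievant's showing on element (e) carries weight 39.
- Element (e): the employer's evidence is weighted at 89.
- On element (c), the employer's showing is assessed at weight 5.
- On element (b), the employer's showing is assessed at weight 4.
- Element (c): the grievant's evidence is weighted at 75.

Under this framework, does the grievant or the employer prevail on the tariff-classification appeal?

employer

At Stage 1 the grievant must meet a clear and cogent showing (weight is at least 70): on (a) the weight is 71, ≥ 70, so (a) meets the standard; on (b) the weight is 84 less the opposing 4 gives net 80, ≥ 70, so (b) meets the standard; on (c) the weight is 75 less the opposing 5 gives net 70, ≥ 70, so (c) meets the standard.
  All elements met. The burden passes to the employer.
At Stage 2 the employer must meet a more-likely-than-not showing (weight is at least 50): on (d) the weight is 62 less the opposing 11 gives net 51, ≥ 50, so (d) meets the standard; on (e) the weight is 89 less the opposing 39 gives net 50, which does reach 50, so (e) meets the standard.
  The employer carries the last stage.
With every stage satisfied, the employer prevails.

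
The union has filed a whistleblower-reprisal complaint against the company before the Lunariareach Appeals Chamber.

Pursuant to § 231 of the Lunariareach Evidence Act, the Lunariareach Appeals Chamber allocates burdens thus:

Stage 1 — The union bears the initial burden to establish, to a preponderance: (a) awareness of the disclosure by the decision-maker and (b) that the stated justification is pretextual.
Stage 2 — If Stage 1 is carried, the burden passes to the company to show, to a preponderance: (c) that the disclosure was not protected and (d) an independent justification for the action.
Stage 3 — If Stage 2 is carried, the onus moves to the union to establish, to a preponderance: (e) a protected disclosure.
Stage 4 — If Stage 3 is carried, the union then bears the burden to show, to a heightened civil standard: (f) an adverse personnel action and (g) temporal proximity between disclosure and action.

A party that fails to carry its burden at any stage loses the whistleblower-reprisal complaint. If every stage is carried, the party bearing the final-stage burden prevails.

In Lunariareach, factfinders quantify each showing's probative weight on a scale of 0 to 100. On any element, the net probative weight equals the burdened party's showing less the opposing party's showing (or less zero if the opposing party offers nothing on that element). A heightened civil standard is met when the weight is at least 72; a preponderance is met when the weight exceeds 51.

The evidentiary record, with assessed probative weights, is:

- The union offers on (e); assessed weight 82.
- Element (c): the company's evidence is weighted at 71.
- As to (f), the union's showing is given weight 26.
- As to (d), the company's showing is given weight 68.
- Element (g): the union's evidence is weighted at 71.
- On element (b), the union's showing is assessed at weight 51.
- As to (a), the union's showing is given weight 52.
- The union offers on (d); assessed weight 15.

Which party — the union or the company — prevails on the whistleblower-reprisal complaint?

Stage 1 (union, a preponderance, weight exceeds 51): (a) 52 > 51 — meets; (b) 51 ≤ 51 — fails.
  Stage 1 not carried; the union fails its burden.
So the company prevails.

company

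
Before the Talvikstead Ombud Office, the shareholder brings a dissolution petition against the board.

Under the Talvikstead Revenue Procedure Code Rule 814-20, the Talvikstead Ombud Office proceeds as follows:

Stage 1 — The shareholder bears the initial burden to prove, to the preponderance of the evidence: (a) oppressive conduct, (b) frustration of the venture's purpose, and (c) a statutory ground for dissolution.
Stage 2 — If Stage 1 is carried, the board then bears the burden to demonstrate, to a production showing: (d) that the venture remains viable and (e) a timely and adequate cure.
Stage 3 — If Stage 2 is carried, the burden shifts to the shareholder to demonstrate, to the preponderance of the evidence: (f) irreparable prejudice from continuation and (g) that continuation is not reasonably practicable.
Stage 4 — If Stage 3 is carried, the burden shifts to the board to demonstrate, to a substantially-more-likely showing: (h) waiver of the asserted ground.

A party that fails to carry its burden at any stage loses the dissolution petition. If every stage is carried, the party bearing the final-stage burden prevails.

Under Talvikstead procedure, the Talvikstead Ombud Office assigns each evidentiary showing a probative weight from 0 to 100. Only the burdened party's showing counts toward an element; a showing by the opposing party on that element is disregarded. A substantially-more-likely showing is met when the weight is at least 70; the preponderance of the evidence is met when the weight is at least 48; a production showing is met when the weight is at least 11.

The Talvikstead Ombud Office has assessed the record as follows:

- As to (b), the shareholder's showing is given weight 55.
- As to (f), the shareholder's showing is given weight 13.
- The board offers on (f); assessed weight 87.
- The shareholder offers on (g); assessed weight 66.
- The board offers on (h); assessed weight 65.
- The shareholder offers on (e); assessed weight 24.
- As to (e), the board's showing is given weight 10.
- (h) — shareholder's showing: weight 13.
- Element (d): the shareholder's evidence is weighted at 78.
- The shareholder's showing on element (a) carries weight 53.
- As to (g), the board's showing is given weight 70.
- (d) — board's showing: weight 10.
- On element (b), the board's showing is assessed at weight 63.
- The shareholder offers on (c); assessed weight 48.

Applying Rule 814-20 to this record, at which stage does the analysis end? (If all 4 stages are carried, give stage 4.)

stage 2

Stage 1 (shareholder, the preponderance of the evidence, weight is at least 48): (a) 53 ≥ 48 — meets; (b) 55 (board's 63 disregarded) ≥ 48 — meets; (c) 48 ≥ 48 — meets.
  The shareholder carries Stage 1; the board now bears the burden.
Stage 2 (board, a production showing, weight is at least 11): (d) 10 (shareholder's 78 disregarded) < 11 — fails; (e) 10 (shareholder's 24 disregarded) < 11 — fails.
  The board does not carry Stage 2.
The shareholder prevails.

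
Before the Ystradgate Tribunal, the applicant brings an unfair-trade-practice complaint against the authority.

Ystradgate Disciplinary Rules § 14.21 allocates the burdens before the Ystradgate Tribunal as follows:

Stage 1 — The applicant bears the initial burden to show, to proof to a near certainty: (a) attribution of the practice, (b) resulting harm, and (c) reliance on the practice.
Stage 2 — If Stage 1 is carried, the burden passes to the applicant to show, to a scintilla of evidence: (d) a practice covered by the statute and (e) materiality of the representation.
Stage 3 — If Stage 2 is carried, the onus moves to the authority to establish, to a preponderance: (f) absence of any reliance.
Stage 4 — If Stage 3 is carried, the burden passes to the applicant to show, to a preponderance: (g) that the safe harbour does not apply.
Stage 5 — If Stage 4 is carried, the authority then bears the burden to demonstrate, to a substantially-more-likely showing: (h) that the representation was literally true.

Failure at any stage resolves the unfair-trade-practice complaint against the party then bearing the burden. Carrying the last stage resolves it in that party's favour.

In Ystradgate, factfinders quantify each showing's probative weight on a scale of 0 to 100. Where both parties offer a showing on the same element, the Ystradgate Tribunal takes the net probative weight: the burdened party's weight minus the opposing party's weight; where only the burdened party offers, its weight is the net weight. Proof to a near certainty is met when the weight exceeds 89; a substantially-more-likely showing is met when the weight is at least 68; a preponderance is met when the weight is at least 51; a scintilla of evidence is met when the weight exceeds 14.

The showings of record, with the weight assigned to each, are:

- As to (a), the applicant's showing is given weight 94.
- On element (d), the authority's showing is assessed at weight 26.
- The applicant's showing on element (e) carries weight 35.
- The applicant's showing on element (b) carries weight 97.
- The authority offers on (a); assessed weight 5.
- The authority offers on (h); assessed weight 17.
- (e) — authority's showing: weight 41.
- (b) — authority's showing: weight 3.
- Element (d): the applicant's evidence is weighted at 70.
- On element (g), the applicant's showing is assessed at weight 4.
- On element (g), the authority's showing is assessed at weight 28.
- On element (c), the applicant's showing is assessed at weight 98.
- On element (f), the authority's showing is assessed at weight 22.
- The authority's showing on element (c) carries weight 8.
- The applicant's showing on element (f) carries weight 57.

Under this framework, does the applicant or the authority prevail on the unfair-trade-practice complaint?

authority

Stage 1 (applicant, proof to a near certainty, weight exceeds 89): (a) net 94−5=89 ≤ 89 — fails; (b) net 97−3=94 > 89 — meets; (c) net 98−8=90 > 89 — meets.
  Not every element is met, so the applicant fails to carry Stage 1.
So the authority prevails.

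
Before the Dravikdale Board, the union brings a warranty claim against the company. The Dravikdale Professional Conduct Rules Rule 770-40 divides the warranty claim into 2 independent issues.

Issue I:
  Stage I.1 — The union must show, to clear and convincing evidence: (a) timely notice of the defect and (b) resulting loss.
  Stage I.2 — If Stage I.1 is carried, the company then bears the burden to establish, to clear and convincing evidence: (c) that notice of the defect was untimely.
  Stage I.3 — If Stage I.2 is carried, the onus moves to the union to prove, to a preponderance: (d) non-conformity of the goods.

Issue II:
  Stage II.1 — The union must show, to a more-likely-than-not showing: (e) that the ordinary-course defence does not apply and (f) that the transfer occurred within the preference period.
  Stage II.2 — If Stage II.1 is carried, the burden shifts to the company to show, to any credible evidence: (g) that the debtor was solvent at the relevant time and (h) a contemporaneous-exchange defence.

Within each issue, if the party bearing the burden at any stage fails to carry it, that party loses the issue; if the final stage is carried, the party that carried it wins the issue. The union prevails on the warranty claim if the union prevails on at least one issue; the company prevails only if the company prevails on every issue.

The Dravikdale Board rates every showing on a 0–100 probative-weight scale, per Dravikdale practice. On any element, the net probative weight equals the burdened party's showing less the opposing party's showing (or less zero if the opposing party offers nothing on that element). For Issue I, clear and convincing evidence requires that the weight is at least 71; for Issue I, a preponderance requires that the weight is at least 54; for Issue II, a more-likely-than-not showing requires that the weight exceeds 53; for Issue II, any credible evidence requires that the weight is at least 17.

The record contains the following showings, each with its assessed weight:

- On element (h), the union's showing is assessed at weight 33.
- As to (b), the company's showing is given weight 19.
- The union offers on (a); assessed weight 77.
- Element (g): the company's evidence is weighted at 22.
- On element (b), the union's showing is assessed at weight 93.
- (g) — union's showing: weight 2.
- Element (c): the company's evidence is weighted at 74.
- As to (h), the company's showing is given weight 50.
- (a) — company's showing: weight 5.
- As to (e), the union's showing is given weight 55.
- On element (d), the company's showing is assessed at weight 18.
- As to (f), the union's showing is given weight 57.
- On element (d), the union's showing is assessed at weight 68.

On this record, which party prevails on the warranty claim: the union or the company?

company

— Issue I —
Stage I.1 (union, clear and convincing evidence, weight is at least 71): (a) net 77−5=72 ≥ 71 — meets; (b) net 93−19=74 ≥ 71 — meets.
  Stage I.1 is satisfied; the onus moves to the company.
Stage I.2 (company, clear and convincing evidence, weight is at least 71): (c) 74 ≥ 71 — meets.
  Stage I.2 carried; the burden shifts to the union.
Stage I.3 (union, a preponderance, weight is at least 54): (d) net 68−18=50 < 54 — fails.
  Not every element is met, so the union fails to carry Stage I.3.
So the company prevails on this issue.
— Issue II —
Stage II.1 (union, a more-likely-than-not showing, weight exceeds 53): (e) 55 > 53 — meets; (f) 57 > 53 — meets.
  Stage II.1 carried; the burden shifts to the company.
Stage II.2 (company, any credible evidence, weight is at least 17): (g) net 22−2=20 ≥ 17 — meets; (h) net 50−33=17 ≥ 17 — meets.
  All elements met at the final stage.
Every stage carried; the company prevails on this issue.
Per-issue: Issue I → company; Issue II → company. The union must prevail on at least one issue; overall, the company prevails.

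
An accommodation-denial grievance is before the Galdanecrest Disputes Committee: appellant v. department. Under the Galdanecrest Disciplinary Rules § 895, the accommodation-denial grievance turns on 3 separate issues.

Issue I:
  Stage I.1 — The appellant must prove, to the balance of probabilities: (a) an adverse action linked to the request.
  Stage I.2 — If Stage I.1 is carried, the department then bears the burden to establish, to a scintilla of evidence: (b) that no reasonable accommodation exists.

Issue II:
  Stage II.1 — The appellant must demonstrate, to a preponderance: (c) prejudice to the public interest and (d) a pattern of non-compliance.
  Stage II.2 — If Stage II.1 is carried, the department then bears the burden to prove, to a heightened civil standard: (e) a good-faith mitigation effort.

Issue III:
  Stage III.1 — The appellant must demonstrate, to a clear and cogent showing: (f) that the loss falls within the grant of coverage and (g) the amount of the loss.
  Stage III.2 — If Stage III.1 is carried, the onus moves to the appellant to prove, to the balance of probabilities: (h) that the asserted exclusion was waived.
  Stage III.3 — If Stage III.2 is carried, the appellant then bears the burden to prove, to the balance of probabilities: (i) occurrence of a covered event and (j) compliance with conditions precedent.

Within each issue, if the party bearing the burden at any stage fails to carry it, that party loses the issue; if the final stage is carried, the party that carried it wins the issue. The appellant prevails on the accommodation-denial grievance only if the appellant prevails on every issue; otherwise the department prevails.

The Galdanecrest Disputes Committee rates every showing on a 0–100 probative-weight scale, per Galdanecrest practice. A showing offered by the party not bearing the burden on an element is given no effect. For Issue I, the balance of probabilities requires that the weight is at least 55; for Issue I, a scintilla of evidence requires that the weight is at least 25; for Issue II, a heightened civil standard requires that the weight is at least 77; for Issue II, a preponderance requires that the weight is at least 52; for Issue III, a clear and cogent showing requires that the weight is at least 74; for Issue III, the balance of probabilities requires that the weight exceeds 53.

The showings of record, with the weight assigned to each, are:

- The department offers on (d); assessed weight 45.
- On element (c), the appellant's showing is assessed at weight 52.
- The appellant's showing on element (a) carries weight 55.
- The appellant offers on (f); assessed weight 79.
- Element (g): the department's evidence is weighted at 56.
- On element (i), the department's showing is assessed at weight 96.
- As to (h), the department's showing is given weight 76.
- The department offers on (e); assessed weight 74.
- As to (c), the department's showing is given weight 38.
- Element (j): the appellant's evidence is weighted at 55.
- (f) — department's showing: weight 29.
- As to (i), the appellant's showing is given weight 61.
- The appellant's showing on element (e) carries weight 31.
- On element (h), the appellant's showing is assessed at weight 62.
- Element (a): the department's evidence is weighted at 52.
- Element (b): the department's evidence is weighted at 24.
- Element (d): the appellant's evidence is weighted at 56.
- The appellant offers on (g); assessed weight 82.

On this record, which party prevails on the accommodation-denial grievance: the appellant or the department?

— Issue I —
At Stage I.1 the appellant must meet the balance of probabilities (weight is at least 55): on (a) the weight is 55 (the department's 52 is given no effect), ≥ 55, so (a) meets the standard.
  The appellant carries Stage I.1; the department now bears the burden.
At Stage I.2 the department must meet a scintilla of evidence (weight is at least 25): on (b) the weight is 24, which does not reach 25, so (b) does not meet the standard.
  Stage I.2 not carried; the department fails its burden.
The analysis ends at Stage I.2; the appellant prevails on this issue.
— Issue II —
At Stage II.1 the appellant must meet a preponderance (weight is at least 52): on (c) the weight is 52 (the department's 38 is given no effect), ≥ 52, so (c) meets the standard; on (d) the weight is 56 (the department's 45 is given no effect), which does reach 52, so (d) meets the standard.
  All elements met. The burden passes to the department.
At Stage II.2 the department must meet a heightened civil standard (weight is at least 77): on (e) the weight is 74 (the appellant's 31 is given no effect), < 77, so (e) does not meet the standard.
  Not every element is met, so the department fails to carry Stage II.2.
So the appellant prevails on this issue.
— Issue III —
At Stage III.1 the appellant must meet a clear and cogent showing (weight is at least 74): on (f) the weight is 79 (the department's 29 is given no effect), which does reach 74, so (f) meets the standard; on (g) the weight is 82 (the department's 56 is given no effect), ≥ 74, so (g) meets the standard.
  Stage III.1 is satisfied; the appellant continues to bear the burden.
At Stage III.2 the appellant must meet the balance of probabilities (weight exceeds 53): on (h) the weight is 62 (the department's 76 is given no effect), > 53, so (h) meets the standard.
  Stage III.2 is satisfied; the appellant continues to bear the burden.
At Stage III.3 the appellant must meet the balance of probabilities (weight exceeds 53): on (i) the weight is 61 (the department's 96 is given no effect), > 53, so (i) meets the standard; on (j) the weight is 55, > 53, so (j) meets the standard.
  The appellant carries the last stage.
All stages carried — the appellant prevails on this issue.
Per-issue: Issue I → appellant; Issue II → appellant; Issue III → appellant. The appellant must prevail on every issue; overall, the appellant prevails.

appellant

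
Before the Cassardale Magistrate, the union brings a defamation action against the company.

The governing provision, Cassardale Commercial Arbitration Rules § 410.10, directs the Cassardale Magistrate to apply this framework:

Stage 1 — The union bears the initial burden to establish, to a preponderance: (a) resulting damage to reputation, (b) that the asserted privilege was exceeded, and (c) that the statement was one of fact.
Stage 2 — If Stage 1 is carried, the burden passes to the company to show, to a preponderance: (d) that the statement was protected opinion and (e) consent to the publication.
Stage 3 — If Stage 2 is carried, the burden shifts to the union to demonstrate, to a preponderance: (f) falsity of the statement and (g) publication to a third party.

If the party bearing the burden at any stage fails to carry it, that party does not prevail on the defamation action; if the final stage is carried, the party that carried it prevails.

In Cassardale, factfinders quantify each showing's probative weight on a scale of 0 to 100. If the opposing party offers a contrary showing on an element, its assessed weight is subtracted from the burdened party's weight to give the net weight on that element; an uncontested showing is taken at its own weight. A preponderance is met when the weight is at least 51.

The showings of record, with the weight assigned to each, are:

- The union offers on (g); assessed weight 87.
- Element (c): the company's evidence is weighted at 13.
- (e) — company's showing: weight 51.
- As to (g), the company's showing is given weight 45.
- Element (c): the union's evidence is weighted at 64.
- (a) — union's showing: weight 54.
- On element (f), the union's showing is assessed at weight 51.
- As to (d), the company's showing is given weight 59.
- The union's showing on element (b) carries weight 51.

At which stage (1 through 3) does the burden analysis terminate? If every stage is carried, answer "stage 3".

At Stage 1 the union must meet a preponderance (weight is at least 51): on (a) the weight is 54, ≥ 51, so (a) meets the standard; on (b) the weight is 51, which does reach 51, so (b) meets the standard; on (c) the weight is 64 less the opposing 13 gives net 51, ≥ 51, so (c) meets the standard.
  Stage 1 is satisfied; the onus moves to the company.
At Stage 2 the company must meet a preponderance (weight is at least 51): on (d) the weight is 59, ≥ 51, so (d) meets the standard; on (e) the weight is 51, ≥ 51, so (e) meets the standard.
  Stage 2 carried; the burden shifts to the union.
At Stage 3 the union must meet a preponderance (weight is at least 51): on (f) the weight is 51, ≥ 51, so (f) meets the standard; on (g) the weight is 87 less the opposing 45 gives net 42, < 51, so (g) does not meet the standard.
  Stage 3 not carried; the union fails its burden.
The analysis ends at Stage 3; the company prevails.

stage 3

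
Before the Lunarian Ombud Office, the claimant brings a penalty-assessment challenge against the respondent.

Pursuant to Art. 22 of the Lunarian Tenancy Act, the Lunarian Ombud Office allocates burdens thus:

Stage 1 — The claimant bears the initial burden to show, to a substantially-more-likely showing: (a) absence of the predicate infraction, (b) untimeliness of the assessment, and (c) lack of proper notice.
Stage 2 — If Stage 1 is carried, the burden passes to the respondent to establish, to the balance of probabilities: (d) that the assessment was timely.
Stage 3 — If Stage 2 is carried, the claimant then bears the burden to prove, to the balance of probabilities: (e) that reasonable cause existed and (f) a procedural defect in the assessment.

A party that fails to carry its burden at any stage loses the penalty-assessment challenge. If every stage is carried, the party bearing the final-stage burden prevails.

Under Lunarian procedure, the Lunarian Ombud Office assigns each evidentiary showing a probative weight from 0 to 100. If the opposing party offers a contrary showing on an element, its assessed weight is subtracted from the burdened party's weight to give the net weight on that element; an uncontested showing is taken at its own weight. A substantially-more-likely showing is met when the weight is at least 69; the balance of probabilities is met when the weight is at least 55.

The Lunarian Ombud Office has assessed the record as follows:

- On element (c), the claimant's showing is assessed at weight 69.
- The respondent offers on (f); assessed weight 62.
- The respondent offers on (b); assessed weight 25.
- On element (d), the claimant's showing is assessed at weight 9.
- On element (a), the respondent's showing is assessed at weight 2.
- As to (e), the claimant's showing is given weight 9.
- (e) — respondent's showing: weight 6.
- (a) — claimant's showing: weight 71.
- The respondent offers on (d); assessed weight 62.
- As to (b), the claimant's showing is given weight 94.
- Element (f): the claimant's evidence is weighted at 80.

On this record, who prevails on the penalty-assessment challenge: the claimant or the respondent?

Stage 1 — burden on claimant; standard: a substantially-more-likely showing (weight is at least 69).
    (a): 71 − 2 = 69 ≥ 69 [met]
    (b): 94 − 25 = 69 ≥ 69 [met]
    (c): 69 ≥ 69 [met]
  All elements met. The burden passes to the respondent.
Stage 2 — burden on respondent; standard: the balance of probabilities (weight is at least 55).
    (d): 62 − 9 = 53 < 55 [not met]
  The respondent does not carry Stage 2.
So the claimant prevails.

claimant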